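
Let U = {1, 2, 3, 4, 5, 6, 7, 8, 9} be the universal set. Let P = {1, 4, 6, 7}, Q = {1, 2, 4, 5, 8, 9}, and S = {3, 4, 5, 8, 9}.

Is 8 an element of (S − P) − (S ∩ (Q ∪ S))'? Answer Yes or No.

8 ∈ S and 8 ∉ P, so 8 ∈ S − P
8 ∈ Q and 8 ∈ S, so 8 ∈ Q ∪ S
8 ∈ S and 8 ∈ (Q ∪ S), so 8 ∈ S ∩ (Q ∪ S)
8 ∉ (S ∩ (Q ∪ S))' since 8 ∈ (S ∩ (Q ∪ S))
8 ∈ (S − P) and 8 ∉ (S ∩ (Q ∪ S))', so 8 ∈ (S − P) − (S ∩ (Q ∪ S))'

Yes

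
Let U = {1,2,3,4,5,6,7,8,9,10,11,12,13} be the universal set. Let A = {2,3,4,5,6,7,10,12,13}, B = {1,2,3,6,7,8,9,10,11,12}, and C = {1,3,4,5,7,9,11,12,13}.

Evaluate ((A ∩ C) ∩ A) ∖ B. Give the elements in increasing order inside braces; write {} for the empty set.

A ∩ C = {3,4,5,7,12,13}
(A ∩ C) ∩ A = {3,4,5,7,12,13}
((A ∩ C) ∩ A) ∖ B = {4,5,13}

{4,5,13}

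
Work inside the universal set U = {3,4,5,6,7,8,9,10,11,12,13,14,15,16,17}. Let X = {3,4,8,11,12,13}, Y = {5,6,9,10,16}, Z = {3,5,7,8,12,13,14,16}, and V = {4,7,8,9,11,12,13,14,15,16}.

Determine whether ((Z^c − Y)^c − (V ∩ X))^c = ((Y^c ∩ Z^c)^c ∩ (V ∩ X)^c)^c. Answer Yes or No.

Yes

Z^c = {4,6,9,10,11,15,17}
Z^c − Y = {4,11,15,17}
(Z^c − Y)^c = {3,5,6,7,8,9,10,12,13,14,16}
V ∩ X = {4,8,11,12,13}
(Z^c − Y)^c − (V ∩ X) = {3,5,6,7,9,10,14,16}
((Z^c − Y)^c − (V ∩ X))^c = {4,8,11,12,13,15,17}
Y^c = {3,4,7,8,11,12,13,14,15,17}
Y^c ∩ Z^c = {4,11,15,17}
(Y^c ∩ Z^c)^c = {3,5,6,7,8,9,10,12,13,14,16}
(V ∩ X)^c = {3,5,6,7,9,10,14,15,16,17}
(Y^c ∩ Z^c)^c ∩ (V ∩ X)^c = {3,5,6,7,9,10,14,16}
((Y^c ∩ Z^c)^c ∩ (V ∩ X)^c)^c = {4,8,11,12,13,15,17}
Both equal {4,8,11,12,13,15,17}, so ((Z^c − Y)^c − (V ∩ X))^c = ((Y^c ∩ Z^c)^c ∩ (V ∩ X)^c)^c.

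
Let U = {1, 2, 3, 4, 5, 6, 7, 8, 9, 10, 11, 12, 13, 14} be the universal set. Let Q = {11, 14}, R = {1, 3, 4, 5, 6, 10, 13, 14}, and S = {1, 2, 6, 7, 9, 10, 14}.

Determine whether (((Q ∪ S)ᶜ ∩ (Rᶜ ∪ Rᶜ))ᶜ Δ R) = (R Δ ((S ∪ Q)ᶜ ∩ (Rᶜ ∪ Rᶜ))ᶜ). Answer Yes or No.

Yes

Q ∪ S = {1, 2, 6, 7, 9, 10, 11, 14}
(Q ∪ S)ᶜ = {3, 4, 5, 8, 12, 13}
Rᶜ = {2, 7, 8, 9, 11, 12}
Rᶜ ∪ Rᶜ = {2, 7, 8, 9, 11, 12}
(Q ∪ S)ᶜ ∩ (Rᶜ ∪ Rᶜ) = {8, 12}
((Q ∪ S)ᶜ ∩ (Rᶜ ∪ Rᶜ))ᶜ = {1, 2, 3, 4, 5, 6, 7, 9, 10, 11, 13, 14}
((Q ∪ S)ᶜ ∩ (Rᶜ ∪ Rᶜ))ᶜ Δ R = {2, 7, 9, 11}
S ∪ Q = {1, 2, 6, 7, 9, 10, 11, 14}
(S ∪ Q)ᶜ = {3, 4, 5, 8, 12, 13}
(S ∪ Q)ᶜ ∩ (Rᶜ ∪ Rᶜ) = {8, 12}
((S ∪ Q)ᶜ ∩ (Rᶜ ∪ Rᶜ))ᶜ = {1, 2, 3, 4, 5, 6, 7, 9, 10, 11, 13, 14}
R Δ ((S ∪ Q)ᶜ ∩ (Rᶜ ∪ Rᶜ))ᶜ = {2, 7, 9, 11}
Both equal {2, 7, 9, 11}, so ((Q ∪ S)ᶜ ∩ (Rᶜ ∪ Rᶜ))ᶜ Δ R = R Δ ((S ∪ Q)ᶜ ∩ (Rᶜ ∪ Rᶜ))ᶜ.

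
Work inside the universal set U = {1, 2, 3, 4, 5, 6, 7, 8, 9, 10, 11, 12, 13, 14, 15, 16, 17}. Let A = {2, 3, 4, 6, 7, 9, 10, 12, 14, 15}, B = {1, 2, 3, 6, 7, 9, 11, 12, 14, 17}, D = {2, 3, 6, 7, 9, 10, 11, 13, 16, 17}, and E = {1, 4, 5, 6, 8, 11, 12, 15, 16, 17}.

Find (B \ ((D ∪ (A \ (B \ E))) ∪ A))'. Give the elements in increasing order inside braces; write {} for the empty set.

B \ E = {2, 3, 7, 9, 14}
A \ (B \ E) = {4, 6, 10, 12, 15}
D ∪ (A \ (B \ E)) = {2, 3, 4, 6, 7, 9, 10, 11, 12, 13, 15, 16, 17}
(D ∪ (A \ (B \ E))) ∪ A = {2, 3, 4, 6, 7, 9, 10, 11, 12, 13, 14, 15, 16, 17}
B \ ((D ∪ (A \ (B \ E))) ∪ A) = {1}
(B \ ((D ∪ (A \ (B \ E))) ∪ A))' = {2, 3, 4, 5, 6, 7, 8, 9, 10, 11, 12, 13, 14, 15, 16, 17}

{2, 3, 4, 5, 6, 7, 8, 9, 10, 11, 12, 13, 14, 15, 16, 17}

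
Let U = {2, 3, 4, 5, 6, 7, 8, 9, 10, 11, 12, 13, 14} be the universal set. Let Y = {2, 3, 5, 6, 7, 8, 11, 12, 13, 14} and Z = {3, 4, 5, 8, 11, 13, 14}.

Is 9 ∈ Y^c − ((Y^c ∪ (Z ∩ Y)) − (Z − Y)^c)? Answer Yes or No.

9 ∉ Y, so 9 ∈ Y^c
9 ∉ Y, so 9 ∈ Y^c
9 ∉ Z and 9 ∉ Y, so 9 ∉ Z ∩ Y
9 ∈ Y^c and 9 ∉ (Z ∩ Y), so 9 ∈ Y^c ∪ (Z ∩ Y)
9 ∉ Z and 9 ∉ Y, so 9 ∉ Z − Y
9 ∈ (Z − Y)^c since 9 ∉ (Z − Y)
9 ∈ (Y^c ∪ (Z ∩ Y)) and 9 ∈ (Z − Y)^c, so 9 ∉ (Y^c ∪ (Z ∩ Y)) − (Z − Y)^c
9 ∈ Y^c and 9 ∉ ((Y^c ∪ (Z ∩ Y)) − (Z − Y)^c), so 9 ∈ Y^c − ((Y^c ∪ (Z ∩ Y)) − (Z − Y)^c)

Yes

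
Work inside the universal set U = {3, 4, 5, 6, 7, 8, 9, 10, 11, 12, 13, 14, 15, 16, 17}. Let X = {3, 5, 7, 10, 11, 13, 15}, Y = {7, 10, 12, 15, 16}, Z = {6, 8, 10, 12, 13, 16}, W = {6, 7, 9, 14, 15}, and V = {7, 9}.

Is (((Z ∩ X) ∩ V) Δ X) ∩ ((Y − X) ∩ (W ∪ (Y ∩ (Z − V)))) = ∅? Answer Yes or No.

Yes

Z ∩ X = {10, 13}
(Z ∩ X) ∩ V = {}
((Z ∩ X) ∩ V) Δ X = {3, 5, 7, 10, 11, 13, 15}
Y − X = {12, 16}
Z − V = {6, 8, 10, 12, 13, 16}
Y ∩ (Z − V) = {10, 12, 16}
W ∪ (Y ∩ (Z − V)) = {6, 7, 9, 10, 12, 14, 15, 16}
(Y − X) ∩ (W ∪ (Y ∩ (Z − V))) = {12, 16}
{3, 5, 7, 10, 11, 13, 15} and {12, 16} share no elements.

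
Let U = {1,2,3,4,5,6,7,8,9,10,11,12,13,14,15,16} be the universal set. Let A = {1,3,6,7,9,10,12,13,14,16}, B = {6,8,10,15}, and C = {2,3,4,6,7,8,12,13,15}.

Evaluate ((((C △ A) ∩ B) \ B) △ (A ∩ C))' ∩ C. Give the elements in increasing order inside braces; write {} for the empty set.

C △ A = {1,2,4,8,9,10,14,15,16}
(C △ A) ∩ B = {8,10,15}
((C △ A) ∩ B) \ B = {}
A ∩ C = {3,6,7,12,13}
(((C △ A) ∩ B) \ B) △ (A ∩ C) = {3,6,7,12,13}
((((C △ A) ∩ B) \ B) △ (A ∩ C))' = {1,2,4,5,8,9,10,11,14,15,16}
((((C △ A) ∩ B) \ B) △ (A ∩ C))' ∩ C = {2,4,8,15}

{2,4,8,15}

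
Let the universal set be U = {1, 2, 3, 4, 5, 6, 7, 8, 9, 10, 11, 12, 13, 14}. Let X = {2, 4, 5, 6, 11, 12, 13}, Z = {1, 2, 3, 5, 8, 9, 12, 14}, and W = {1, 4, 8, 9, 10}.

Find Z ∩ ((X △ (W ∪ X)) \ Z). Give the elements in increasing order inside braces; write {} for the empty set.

{}

W ∪ X = {1, 2, 4, 5, 6, 8, 9, 10, 11, 12, 13}
X △ (W ∪ X) = {1, 8, 9, 10}
(X △ (W ∪ X)) \ Z = {10}
Z ∩ ((X △ (W ∪ X)) \ Z) = {}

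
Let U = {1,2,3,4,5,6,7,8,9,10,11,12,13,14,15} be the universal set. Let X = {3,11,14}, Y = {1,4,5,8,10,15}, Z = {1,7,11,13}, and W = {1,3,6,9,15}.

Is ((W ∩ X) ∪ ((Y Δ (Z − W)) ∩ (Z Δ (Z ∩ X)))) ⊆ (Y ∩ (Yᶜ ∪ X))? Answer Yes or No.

No

W ∩ X = {3}
Z − W = {7,11,13}
Y Δ (Z − W) = {1,4,5,7,8,10,11,13,15}
Z ∩ X = {11}
Z Δ (Z ∩ X) = {1,7,13}
(Y Δ (Z − W)) ∩ (Z Δ (Z ∩ X)) = {1,7,13}
(W ∩ X) ∪ ((Y Δ (Z − W)) ∩ (Z Δ (Z ∩ X))) = {1,3,7,13}
Yᶜ = {2,3,6,7,9,11,12,13,14}
Yᶜ ∪ X = {2,3,6,7,9,11,12,13,14}
Y ∩ (Yᶜ ∪ X) = {}
1 ∈ (W ∩ X) ∪ ((Y Δ (Z − W)) ∩ (Z Δ (Z ∩ X))) but 1 ∉ Y ∩ (Yᶜ ∪ X), so the inclusion fails.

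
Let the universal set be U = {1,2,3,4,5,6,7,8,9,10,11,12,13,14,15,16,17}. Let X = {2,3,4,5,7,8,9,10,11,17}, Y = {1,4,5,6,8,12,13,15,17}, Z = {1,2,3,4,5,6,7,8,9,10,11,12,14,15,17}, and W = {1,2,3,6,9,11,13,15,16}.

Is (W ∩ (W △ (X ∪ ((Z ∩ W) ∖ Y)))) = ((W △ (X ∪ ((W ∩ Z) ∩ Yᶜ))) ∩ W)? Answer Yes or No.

Z ∩ W = {1,2,3,6,9,11,15}
(Z ∩ W) ∖ Y = {2,3,9,11}
X ∪ ((Z ∩ W) ∖ Y) = {2,3,4,5,7,8,9,10,11,17}
W △ (X ∪ ((Z ∩ W) ∖ Y)) = {1,4,5,6,7,8,10,13,15,16,17}
W ∩ (W △ (X ∪ ((Z ∩ W) ∖ Y))) = {1,6,13,15,16}
W ∩ Z = {1,2,3,6,9,11,15}
Yᶜ = {2,3,7,9,10,11,14,16}
(W ∩ Z) ∩ Yᶜ = {2,3,9,11}
X ∪ ((W ∩ Z) ∩ Yᶜ) = {2,3,4,5,7,8,9,10,11,17}
W △ (X ∪ ((W ∩ Z) ∩ Yᶜ)) = {1,4,5,6,7,8,10,13,15,16,17}
(W △ (X ∪ ((W ∩ Z) ∩ Yᶜ))) ∩ W = {1,6,13,15,16}
Both equal {1,6,13,15,16}, so W ∩ (W △ (X ∪ ((Z ∩ W) ∖ Y))) = (W △ (X ∪ ((W ∩ Z) ∩ Yᶜ))) ∩ W.

Yes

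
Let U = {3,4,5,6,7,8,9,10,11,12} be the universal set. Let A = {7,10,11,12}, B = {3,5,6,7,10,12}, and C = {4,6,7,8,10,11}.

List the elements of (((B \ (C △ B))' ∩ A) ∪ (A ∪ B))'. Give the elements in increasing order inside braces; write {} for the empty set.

C △ B = {3,4,5,8,11,12}
B \ (C △ B) = {6,7,10}
(B \ (C △ B))' = {3,4,5,8,9,11,12}
(B \ (C △ B))' ∩ A = {11,12}
A ∪ B = {3,5,6,7,10,11,12}
((B \ (C △ B))' ∩ A) ∪ (A ∪ B) = {3,5,6,7,10,11,12}
(((B \ (C △ B))' ∩ A) ∪ (A ∪ B))' = {4,8,9}

{4,8,9}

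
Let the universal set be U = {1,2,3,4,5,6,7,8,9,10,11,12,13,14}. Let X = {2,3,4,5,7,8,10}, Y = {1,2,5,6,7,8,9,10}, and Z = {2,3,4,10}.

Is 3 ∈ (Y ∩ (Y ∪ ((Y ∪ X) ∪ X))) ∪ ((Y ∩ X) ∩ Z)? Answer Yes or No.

3 ∉ Y and 3 ∈ X, so 3 ∈ Y ∪ X
3 ∈ (Y ∪ X) and 3 ∈ X, so 3 ∈ (Y ∪ X) ∪ X
3 ∉ Y and 3 ∈ ((Y ∪ X) ∪ X), so 3 ∈ Y ∪ ((Y ∪ X) ∪ X)
3 ∉ Y and 3 ∈ (Y ∪ ((Y ∪ X) ∪ X)), so 3 ∉ Y ∩ (Y ∪ ((Y ∪ X) ∪ X))
3 ∉ Y and 3 ∈ X, so 3 ∉ Y ∩ X
3 ∉ (Y ∩ X) and 3 ∈ Z, so 3 ∉ (Y ∩ X) ∩ Z
3 ∉ (Y ∩ (Y ∪ ((Y ∪ X) ∪ X))) and 3 ∉ ((Y ∩ X) ∩ Z), so 3 ∉ (Y ∩ (Y ∪ ((Y ∪ X) ∪ X))) ∪ ((Y ∩ X) ∩ Z)

No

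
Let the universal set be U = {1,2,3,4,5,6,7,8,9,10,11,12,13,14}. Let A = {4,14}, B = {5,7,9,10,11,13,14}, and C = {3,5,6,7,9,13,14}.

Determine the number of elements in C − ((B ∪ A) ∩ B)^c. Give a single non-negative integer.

5

B ∪ A = {4,5,7,9,10,11,13,14}
(B ∪ A) ∩ B = {5,7,9,10,11,13,14}
((B ∪ A) ∩ B)^c = {1,2,3,4,6,8,12}
C − ((B ∪ A) ∩ B)^c = {5,7,9,13,14}
|C − ((B ∪ A) ∩ B)^c| = 5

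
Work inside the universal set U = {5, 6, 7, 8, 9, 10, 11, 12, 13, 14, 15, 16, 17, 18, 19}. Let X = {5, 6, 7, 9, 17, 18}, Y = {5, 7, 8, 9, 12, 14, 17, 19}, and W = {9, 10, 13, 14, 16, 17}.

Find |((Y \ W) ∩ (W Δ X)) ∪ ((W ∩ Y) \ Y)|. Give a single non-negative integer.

Y \ W = {5, 7, 8, 12, 19}
W Δ X = {5, 6, 7, 10, 13, 14, 16, 18}
(Y \ W) ∩ (W Δ X) = {5, 7}
W ∩ Y = {9, 14, 17}
(W ∩ Y) \ Y = {}
((Y \ W) ∩ (W Δ X)) ∪ ((W ∩ Y) \ Y) = {5, 7}
|((Y \ W) ∩ (W Δ X)) ∪ ((W ∩ Y) \ Y)| = 2

2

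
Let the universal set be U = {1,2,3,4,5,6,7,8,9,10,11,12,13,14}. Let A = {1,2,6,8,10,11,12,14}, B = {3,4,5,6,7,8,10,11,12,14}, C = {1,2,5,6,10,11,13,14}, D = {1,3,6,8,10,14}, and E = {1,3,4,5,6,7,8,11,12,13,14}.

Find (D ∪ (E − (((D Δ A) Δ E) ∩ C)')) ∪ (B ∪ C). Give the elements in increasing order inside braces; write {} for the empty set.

D Δ A = {2,3,11,12}
(D Δ A) Δ E = {1,2,4,5,6,7,8,13,14}
((D Δ A) Δ E) ∩ C = {1,2,5,6,13,14}
(((D Δ A) Δ E) ∩ C)' = {3,4,7,8,9,10,11,12}
E − (((D Δ A) Δ E) ∩ C)' = {1,5,6,13,14}
D ∪ (E − (((D Δ A) Δ E) ∩ C)') = {1,3,5,6,8,10,13,14}
B ∪ C = {1,2,3,4,5,6,7,8,10,11,12,13,14}
(D ∪ (E − (((D Δ A) Δ E) ∩ C)')) ∪ (B ∪ C) = {1,2,3,4,5,6,7,8,10,11,12,13,14}

{1,2,3,4,5,6,7,8,10,11,12,13,14}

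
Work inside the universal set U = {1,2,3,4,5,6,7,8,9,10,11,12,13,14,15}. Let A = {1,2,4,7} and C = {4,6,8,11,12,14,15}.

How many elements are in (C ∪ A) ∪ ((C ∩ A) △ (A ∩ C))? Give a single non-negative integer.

C ∪ A = {1,2,4,6,7,8,11,12,14,15}
C ∩ A = {4}
A ∩ C = {4}
(C ∩ A) △ (A ∩ C) = {}
(C ∪ A) ∪ ((C ∩ A) △ (A ∩ C)) = {1,2,4,6,7,8,11,12,14,15}
|(C ∪ A) ∪ ((C ∩ A) △ (A ∩ C))| = 10

10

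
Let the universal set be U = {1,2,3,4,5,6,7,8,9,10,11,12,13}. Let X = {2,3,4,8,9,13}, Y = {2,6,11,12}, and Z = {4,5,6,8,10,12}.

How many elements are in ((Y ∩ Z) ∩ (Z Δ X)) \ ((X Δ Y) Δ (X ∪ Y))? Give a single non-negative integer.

Y ∩ Z = {6,12}
Z Δ X = {2,3,5,6,9,10,12,13}
(Y ∩ Z) ∩ (Z Δ X) = {6,12}
X Δ Y = {3,4,6,8,9,11,12,13}
X ∪ Y = {2,3,4,6,8,9,11,12,13}
(X Δ Y) Δ (X ∪ Y) = {2}
((Y ∩ Z) ∩ (Z Δ X)) \ ((X Δ Y) Δ (X ∪ Y)) = {6,12}
|((Y ∩ Z) ∩ (Z Δ X)) \ ((X Δ Y) Δ (X ∪ Y))| = 2

2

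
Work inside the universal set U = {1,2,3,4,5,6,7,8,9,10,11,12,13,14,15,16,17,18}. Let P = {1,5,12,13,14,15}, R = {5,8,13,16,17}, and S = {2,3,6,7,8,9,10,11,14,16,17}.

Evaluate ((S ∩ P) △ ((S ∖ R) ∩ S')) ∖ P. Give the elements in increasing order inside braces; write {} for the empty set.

{}

S ∩ P = {14}
S ∖ R = {2,3,6,7,9,10,11,14}
S' = {1,4,5,12,13,15,18}
(S ∖ R) ∩ S' = {}
(S ∩ P) △ ((S ∖ R) ∩ S') = {14}
((S ∩ P) △ ((S ∖ R) ∩ S')) ∖ P = {}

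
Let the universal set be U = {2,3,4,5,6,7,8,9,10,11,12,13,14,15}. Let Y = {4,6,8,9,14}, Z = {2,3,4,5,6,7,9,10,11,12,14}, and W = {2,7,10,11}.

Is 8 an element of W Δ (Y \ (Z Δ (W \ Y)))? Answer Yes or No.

Yes

8 ∉ W and 8 ∈ Y, so 8 ∉ W \ Y
8 ∉ Z and 8 ∉ (W \ Y), so 8 ∉ Z Δ (W \ Y)
8 ∈ Y and 8 ∉ (Z Δ (W \ Y)), so 8 ∈ Y \ (Z Δ (W \ Y))
8 ∉ W and 8 ∈ (Y \ (Z Δ (W \ Y))), so 8 ∈ W Δ (Y \ (Z Δ (W \ Y)))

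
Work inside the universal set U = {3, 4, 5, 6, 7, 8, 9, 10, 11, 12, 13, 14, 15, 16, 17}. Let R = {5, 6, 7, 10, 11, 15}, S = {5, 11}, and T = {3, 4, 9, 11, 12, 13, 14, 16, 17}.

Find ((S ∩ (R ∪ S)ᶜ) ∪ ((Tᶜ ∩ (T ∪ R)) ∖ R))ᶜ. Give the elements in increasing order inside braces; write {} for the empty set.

{3, 4, 5, 6, 7, 8, 9, 10, 11, 12, 13, 14, 15, 16, 17}

R ∪ S = {5, 6, 7, 10, 11, 15}
(R ∪ S)ᶜ = {3, 4, 8, 9, 12, 13, 14, 16, 17}
S ∩ (R ∪ S)ᶜ = {}
Tᶜ = {5, 6, 7, 8, 10, 15}
T ∪ R = {3, 4, 5, 6, 7, 9, 10, 11, 12, 13, 14, 15, 16, 17}
Tᶜ ∩ (T ∪ R) = {5, 6, 7, 10, 15}
(Tᶜ ∩ (T ∪ R)) ∖ R = {}
(S ∩ (R ∪ S)ᶜ) ∪ ((Tᶜ ∩ (T ∪ R)) ∖ R) = {}
((S ∩ (R ∪ S)ᶜ) ∪ ((Tᶜ ∩ (T ∪ R)) ∖ R))ᶜ = {3, 4, 5, 6, 7, 8, 9, 10, 11, 12, 13, 14, 15, 16, 17}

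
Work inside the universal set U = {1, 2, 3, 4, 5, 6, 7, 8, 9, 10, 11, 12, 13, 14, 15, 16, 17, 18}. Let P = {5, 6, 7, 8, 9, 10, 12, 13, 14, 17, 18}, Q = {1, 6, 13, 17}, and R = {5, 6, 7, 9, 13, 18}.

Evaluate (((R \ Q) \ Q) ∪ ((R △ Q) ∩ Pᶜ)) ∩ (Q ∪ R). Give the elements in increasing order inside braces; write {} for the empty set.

{1, 5, 7, 9, 18}

R \ Q = {5, 7, 9, 18}
(R \ Q) \ Q = {5, 7, 9, 18}
R △ Q = {1, 5, 7, 9, 17, 18}
Pᶜ = {1, 2, 3, 4, 11, 15, 16}
(R △ Q) ∩ Pᶜ = {1}
((R \ Q) \ Q) ∪ ((R △ Q) ∩ Pᶜ) = {1, 5, 7, 9, 18}
Q ∪ R = {1, 5, 6, 7, 9, 13, 17, 18}
(((R \ Q) \ Q) ∪ ((R △ Q) ∩ Pᶜ)) ∩ (Q ∪ R) = {1, 5, 7, 9, 18}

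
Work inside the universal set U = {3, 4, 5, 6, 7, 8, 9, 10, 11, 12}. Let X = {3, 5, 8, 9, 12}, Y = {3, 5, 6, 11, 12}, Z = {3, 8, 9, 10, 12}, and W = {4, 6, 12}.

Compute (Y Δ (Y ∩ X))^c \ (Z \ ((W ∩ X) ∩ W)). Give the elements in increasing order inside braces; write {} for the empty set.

{4, 5, 7, 12}

Y ∩ X = {3, 5, 12}
Y Δ (Y ∩ X) = {6, 11}
(Y Δ (Y ∩ X))^c = {3, 4, 5, 7, 8, 9, 10, 12}
W ∩ X = {12}
(W ∩ X) ∩ W = {12}
Z \ ((W ∩ X) ∩ W) = {3, 8, 9, 10}
(Y Δ (Y ∩ X))^c \ (Z \ ((W ∩ X) ∩ W)) = {4, 5, 7, 12}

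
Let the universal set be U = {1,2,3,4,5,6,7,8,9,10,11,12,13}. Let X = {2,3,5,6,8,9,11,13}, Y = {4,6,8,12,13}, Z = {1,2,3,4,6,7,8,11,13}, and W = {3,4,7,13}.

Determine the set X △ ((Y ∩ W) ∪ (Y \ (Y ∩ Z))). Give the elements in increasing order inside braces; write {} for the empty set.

{2,3,4,5,6,8,9,11,12}

Y ∩ W = {4,13}
Y ∩ Z = {4,6,8,13}
Y \ (Y ∩ Z) = {12}
(Y ∩ W) ∪ (Y \ (Y ∩ Z)) = {4,12,13}
X △ ((Y ∩ W) ∪ (Y \ (Y ∩ Z))) = {2,3,4,5,6,8,9,11,12}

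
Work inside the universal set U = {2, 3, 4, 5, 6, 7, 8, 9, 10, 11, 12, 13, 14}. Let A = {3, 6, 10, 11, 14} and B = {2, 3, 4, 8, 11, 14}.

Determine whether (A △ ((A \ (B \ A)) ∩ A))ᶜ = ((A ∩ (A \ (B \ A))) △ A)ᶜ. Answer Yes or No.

Yes

B \ A = {2, 4, 8}
A \ (B \ A) = {3, 6, 10, 11, 14}
(A \ (B \ A)) ∩ A = {3, 6, 10, 11, 14}
A △ ((A \ (B \ A)) ∩ A) = {}
(A △ ((A \ (B \ A)) ∩ A))ᶜ = {2, 3, 4, 5, 6, 7, 8, 9, 10, 11, 12, 13, 14}
A ∩ (A \ (B \ A)) = {3, 6, 10, 11, 14}
(A ∩ (A \ (B \ A))) △ A = {}
((A ∩ (A \ (B \ A))) △ A)ᶜ = {2, 3, 4, 5, 6, 7, 8, 9, 10, 11, 12, 13, 14}
Both equal {2, 3, 4, 5, 6, 7, 8, 9, 10, 11, 12, 13, 14}, so (A △ ((A \ (B \ A)) ∩ A))ᶜ = ((A ∩ (A \ (B \ A))) △ A)ᶜ.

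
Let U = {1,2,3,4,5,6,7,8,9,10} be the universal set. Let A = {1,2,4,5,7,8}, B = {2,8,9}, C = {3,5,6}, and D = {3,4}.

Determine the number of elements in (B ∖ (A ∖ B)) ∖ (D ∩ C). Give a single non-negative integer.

A ∖ B = {1,4,5,7}
B ∖ (A ∖ B) = {2,8,9}
D ∩ C = {3}
(B ∖ (A ∖ B)) ∖ (D ∩ C) = {2,8,9}
|(B ∖ (A ∖ B)) ∖ (D ∩ C)| = 3

3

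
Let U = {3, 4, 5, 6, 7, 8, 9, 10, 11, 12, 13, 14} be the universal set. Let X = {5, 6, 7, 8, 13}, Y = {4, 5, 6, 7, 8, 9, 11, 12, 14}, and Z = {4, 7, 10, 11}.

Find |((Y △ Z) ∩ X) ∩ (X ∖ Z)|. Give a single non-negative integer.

3

Y △ Z = {5, 6, 8, 9, 10, 12, 14}
(Y △ Z) ∩ X = {5, 6, 8}
X ∖ Z = {5, 6, 8, 13}
((Y △ Z) ∩ X) ∩ (X ∖ Z) = {5, 6, 8}
|((Y △ Z) ∩ X) ∩ (X ∖ Z)| = 3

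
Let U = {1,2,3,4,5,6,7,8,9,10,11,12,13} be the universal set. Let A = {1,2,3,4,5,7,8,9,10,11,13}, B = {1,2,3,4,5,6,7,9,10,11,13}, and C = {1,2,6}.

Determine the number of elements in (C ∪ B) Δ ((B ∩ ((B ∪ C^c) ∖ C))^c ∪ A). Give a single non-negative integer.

C ∪ B = {1,2,3,4,5,6,7,9,10,11,13}
C^c = {3,4,5,7,8,9,10,11,12,13}
B ∪ C^c = {1,2,3,4,5,6,7,8,9,10,11,12,13}
(B ∪ C^c) ∖ C = {3,4,5,7,8,9,10,11,12,13}
B ∩ ((B ∪ C^c) ∖ C) = {3,4,5,7,9,10,11,13}
(B ∩ ((B ∪ C^c) ∖ C))^c = {1,2,6,8,12}
(B ∩ ((B ∪ C^c) ∖ C))^c ∪ A = {1,2,3,4,5,6,7,8,9,10,11,12,13}
(C ∪ B) Δ ((B ∩ ((B ∪ C^c) ∖ C))^c ∪ A) = {8,12}
|(C ∪ B) Δ ((B ∩ ((B ∪ C^c) ∖ C))^c ∪ A)| = 2

2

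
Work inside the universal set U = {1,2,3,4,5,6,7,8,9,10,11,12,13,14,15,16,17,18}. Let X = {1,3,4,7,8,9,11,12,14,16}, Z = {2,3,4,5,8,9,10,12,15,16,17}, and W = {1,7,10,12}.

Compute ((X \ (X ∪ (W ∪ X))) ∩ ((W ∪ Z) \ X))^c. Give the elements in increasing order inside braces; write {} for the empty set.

W ∪ X = {1,3,4,7,8,9,10,11,12,14,16}
X ∪ (W ∪ X) = {1,3,4,7,8,9,10,11,12,14,16}
X \ (X ∪ (W ∪ X)) = {}
W ∪ Z = {1,2,3,4,5,7,8,9,10,12,15,16,17}
(W ∪ Z) \ X = {2,5,10,15,17}
(X \ (X ∪ (W ∪ X))) ∩ ((W ∪ Z) \ X) = {}
((X \ (X ∪ (W ∪ X))) ∩ ((W ∪ Z) \ X))^c = {1,2,3,4,5,6,7,8,9,10,11,12,13,14,15,16,17,18}

{1,2,3,4,5,6,7,8,9,10,11,12,13,14,15,16,17,18}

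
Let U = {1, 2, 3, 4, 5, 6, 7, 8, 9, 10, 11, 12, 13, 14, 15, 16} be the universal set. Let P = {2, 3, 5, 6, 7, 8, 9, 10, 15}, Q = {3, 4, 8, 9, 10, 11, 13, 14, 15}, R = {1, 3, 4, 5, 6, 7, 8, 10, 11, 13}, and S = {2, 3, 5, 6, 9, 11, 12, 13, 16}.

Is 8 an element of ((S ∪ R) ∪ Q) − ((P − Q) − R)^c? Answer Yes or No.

8 ∉ S and 8 ∈ R, so 8 ∈ S ∪ R
8 ∈ (S ∪ R) and 8 ∈ Q, so 8 ∈ (S ∪ R) ∪ Q
8 ∈ P and 8 ∈ Q, so 8 ∉ P − Q
8 ∉ (P − Q) and 8 ∈ R, so 8 ∉ (P − Q) − R
8 ∈ ((P − Q) − R)^c since 8 ∉ ((P − Q) − R)
8 ∈ ((S ∪ R) ∪ Q) and 8 ∈ ((P − Q) − R)^c, so 8 ∉ ((S ∪ R) ∪ Q) − ((P − Q) − R)^c

No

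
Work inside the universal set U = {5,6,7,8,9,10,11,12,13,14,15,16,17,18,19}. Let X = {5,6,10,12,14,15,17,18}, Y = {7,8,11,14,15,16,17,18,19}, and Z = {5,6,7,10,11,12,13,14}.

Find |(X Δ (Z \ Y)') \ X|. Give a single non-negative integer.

Z \ Y = {5,6,10,12,13}
(Z \ Y)' = {7,8,9,11,14,15,16,17,18,19}
X Δ (Z \ Y)' = {5,6,7,8,9,10,11,12,16,19}
(X Δ (Z \ Y)') \ X = {7,8,9,11,16,19}
|(X Δ (Z \ Y)') \ X| = 6

6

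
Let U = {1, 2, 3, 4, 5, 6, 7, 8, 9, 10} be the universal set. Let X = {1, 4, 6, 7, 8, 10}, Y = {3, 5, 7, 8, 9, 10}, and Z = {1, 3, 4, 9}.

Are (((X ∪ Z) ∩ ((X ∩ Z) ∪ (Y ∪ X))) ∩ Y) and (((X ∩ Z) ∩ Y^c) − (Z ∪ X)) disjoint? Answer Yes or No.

X ∪ Z = {1, 3, 4, 6, 7, 8, 9, 10}
X ∩ Z = {1, 4}
Y ∪ X = {1, 3, 4, 5, 6, 7, 8, 9, 10}
(X ∩ Z) ∪ (Y ∪ X) = {1, 3, 4, 5, 6, 7, 8, 9, 10}
(X ∪ Z) ∩ ((X ∩ Z) ∪ (Y ∪ X)) = {1, 3, 4, 6, 7, 8, 9, 10}
((X ∪ Z) ∩ ((X ∩ Z) ∪ (Y ∪ X))) ∩ Y = {3, 7, 8, 9, 10}
Y^c = {1, 2, 4, 6}
(X ∩ Z) ∩ Y^c = {1, 4}
Z ∪ X = {1, 3, 4, 6, 7, 8, 9, 10}
((X ∩ Z) ∩ Y^c) − (Z ∪ X) = {}
{3, 7, 8, 9, 10} and {} share no elements.

Yes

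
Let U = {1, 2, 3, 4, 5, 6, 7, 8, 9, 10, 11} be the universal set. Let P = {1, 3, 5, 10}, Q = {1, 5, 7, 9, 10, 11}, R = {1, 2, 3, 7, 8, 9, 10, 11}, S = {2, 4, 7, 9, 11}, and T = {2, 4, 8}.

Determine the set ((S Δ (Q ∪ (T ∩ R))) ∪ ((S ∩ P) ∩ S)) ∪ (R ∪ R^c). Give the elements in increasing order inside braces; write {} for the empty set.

T ∩ R = {2, 8}
Q ∪ (T ∩ R) = {1, 2, 5, 7, 8, 9, 10, 11}
S Δ (Q ∪ (T ∩ R)) = {1, 4, 5, 8, 10}
S ∩ P = {}
(S ∩ P) ∩ S = {}
(S Δ (Q ∪ (T ∩ R))) ∪ ((S ∩ P) ∩ S) = {1, 4, 5, 8, 10}
R^c = {4, 5, 6}
R ∪ R^c = {1, 2, 3, 4, 5, 6, 7, 8, 9, 10, 11}
((S Δ (Q ∪ (T ∩ R))) ∪ ((S ∩ P) ∩ S)) ∪ (R ∪ R^c) = {1, 2, 3, 4, 5, 6, 7, 8, 9, 10, 11}

{1, 2, 3, 4, 5, 6, 7, 8, 9, 10, 11}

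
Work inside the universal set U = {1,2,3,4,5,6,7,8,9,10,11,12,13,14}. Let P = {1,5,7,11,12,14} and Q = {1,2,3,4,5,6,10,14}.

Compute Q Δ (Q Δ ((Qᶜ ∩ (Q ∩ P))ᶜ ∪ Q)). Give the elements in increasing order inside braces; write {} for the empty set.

{1,2,3,4,5,6,7,8,9,10,11,12,13,14}

Qᶜ = {7,8,9,11,12,13}
Q ∩ P = {1,5,14}
Qᶜ ∩ (Q ∩ P) = {}
(Qᶜ ∩ (Q ∩ P))ᶜ = {1,2,3,4,5,6,7,8,9,10,11,12,13,14}
(Qᶜ ∩ (Q ∩ P))ᶜ ∪ Q = {1,2,3,4,5,6,7,8,9,10,11,12,13,14}
Q Δ ((Qᶜ ∩ (Q ∩ P))ᶜ ∪ Q) = {7,8,9,11,12,13}
Q Δ (Q Δ ((Qᶜ ∩ (Q ∩ P))ᶜ ∪ Q)) = {1,2,3,4,5,6,7,8,9,10,11,12,13,14}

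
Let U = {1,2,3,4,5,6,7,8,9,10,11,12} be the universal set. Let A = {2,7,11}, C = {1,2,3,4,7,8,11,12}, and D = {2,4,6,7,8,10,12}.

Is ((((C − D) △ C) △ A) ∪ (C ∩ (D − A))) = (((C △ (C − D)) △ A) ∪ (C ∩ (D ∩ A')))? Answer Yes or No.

Yes

C − D = {1,3,11}
(C − D) △ C = {2,4,7,8,12}
((C − D) △ C) △ A = {4,8,11,12}
D − A = {4,6,8,10,12}
C ∩ (D − A) = {4,8,12}
(((C − D) △ C) △ A) ∪ (C ∩ (D − A)) = {4,8,11,12}
C △ (C − D) = {2,4,7,8,12}
(C △ (C − D)) △ A = {4,8,11,12}
A' = {1,3,4,5,6,8,9,10,12}
D ∩ A' = {4,6,8,10,12}
C ∩ (D ∩ A') = {4,8,12}
((C △ (C − D)) △ A) ∪ (C ∩ (D ∩ A')) = {4,8,11,12}
Both equal {4,8,11,12}, so (((C − D) △ C) △ A) ∪ (C ∩ (D − A)) = ((C △ (C − D)) △ A) ∪ (C ∩ (D ∩ A')).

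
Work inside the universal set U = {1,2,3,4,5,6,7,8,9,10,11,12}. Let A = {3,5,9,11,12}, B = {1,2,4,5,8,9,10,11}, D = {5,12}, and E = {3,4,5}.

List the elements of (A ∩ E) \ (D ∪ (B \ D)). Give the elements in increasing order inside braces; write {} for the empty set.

A ∩ E = {3,5}
B \ D = {1,2,4,8,9,10,11}
D ∪ (B \ D) = {1,2,4,5,8,9,10,11,12}
(A ∩ E) \ (D ∪ (B \ D)) = {3}

{3}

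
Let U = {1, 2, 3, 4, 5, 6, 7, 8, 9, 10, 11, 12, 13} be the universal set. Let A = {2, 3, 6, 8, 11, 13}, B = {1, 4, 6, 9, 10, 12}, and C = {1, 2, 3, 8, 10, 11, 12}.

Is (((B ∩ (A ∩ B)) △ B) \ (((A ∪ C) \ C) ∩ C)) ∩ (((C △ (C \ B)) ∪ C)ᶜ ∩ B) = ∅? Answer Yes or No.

A ∩ B = {6}
B ∩ (A ∩ B) = {6}
(B ∩ (A ∩ B)) △ B = {1, 4, 9, 10, 12}
A ∪ C = {1, 2, 3, 6, 8, 10, 11, 12, 13}
(A ∪ C) \ C = {6, 13}
((A ∪ C) \ C) ∩ C = {}
((B ∩ (A ∩ B)) △ B) \ (((A ∪ C) \ C) ∩ C) = {1, 4, 9, 10, 12}
C \ B = {2, 3, 8, 11}
C △ (C \ B) = {1, 10, 12}
(C △ (C \ B)) ∪ C = {1, 2, 3, 8, 10, 11, 12}
((C △ (C \ B)) ∪ C)ᶜ = {4, 5, 6, 7, 9, 13}
((C △ (C \ B)) ∪ C)ᶜ ∩ B = {4, 6, 9}
4 lies in both, so they are not disjoint.

No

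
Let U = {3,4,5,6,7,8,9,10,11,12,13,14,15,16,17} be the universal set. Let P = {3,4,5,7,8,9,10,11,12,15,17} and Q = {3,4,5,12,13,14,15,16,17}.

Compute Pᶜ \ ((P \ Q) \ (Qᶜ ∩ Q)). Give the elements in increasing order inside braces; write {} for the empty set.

{6,13,14,16}

Pᶜ = {6,13,14,16}
P \ Q = {7,8,9,10,11}
Qᶜ = {6,7,8,9,10,11}
Qᶜ ∩ Q = {}
(P \ Q) \ (Qᶜ ∩ Q) = {7,8,9,10,11}
Pᶜ \ ((P \ Q) \ (Qᶜ ∩ Q)) = {6,13,14,16}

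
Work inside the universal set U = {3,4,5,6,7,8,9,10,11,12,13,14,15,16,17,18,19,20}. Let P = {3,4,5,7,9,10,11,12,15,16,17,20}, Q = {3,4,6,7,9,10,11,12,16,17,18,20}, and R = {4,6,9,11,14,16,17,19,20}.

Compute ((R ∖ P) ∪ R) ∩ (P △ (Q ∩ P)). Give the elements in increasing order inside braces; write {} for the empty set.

{}

R ∖ P = {6,14,19}
(R ∖ P) ∪ R = {4,6,9,11,14,16,17,19,20}
Q ∩ P = {3,4,7,9,10,11,12,16,17,20}
P △ (Q ∩ P) = {5,15}
((R ∖ P) ∪ R) ∩ (P △ (Q ∩ P)) = {}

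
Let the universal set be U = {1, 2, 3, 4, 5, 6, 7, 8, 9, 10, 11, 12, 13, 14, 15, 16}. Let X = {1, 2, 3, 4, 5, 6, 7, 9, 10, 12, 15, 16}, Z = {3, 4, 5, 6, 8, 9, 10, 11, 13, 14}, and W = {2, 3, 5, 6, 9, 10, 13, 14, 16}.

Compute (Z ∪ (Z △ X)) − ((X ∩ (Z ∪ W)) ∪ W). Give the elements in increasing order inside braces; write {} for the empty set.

{1, 7, 8, 11, 12, 15}

Z △ X = {1, 2, 7, 8, 11, 12, 13, 14, 15, 16}
Z ∪ (Z △ X) = {1, 2, 3, 4, 5, 6, 7, 8, 9, 10, 11, 12, 13, 14, 15, 16}
Z ∪ W = {2, 3, 4, 5, 6, 8, 9, 10, 11, 13, 14, 16}
X ∩ (Z ∪ W) = {2, 3, 4, 5, 6, 9, 10, 16}
(X ∩ (Z ∪ W)) ∪ W = {2, 3, 4, 5, 6, 9, 10, 13, 14, 16}
(Z ∪ (Z △ X)) − ((X ∩ (Z ∪ W)) ∪ W) = {1, 7, 8, 11, 12, 15}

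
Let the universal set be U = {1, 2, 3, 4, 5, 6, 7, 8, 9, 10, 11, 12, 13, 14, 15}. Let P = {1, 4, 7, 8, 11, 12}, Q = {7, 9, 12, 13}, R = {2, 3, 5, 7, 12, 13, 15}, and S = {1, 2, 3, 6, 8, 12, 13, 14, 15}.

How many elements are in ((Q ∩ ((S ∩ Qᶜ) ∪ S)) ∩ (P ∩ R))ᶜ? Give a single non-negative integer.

Qᶜ = {1, 2, 3, 4, 5, 6, 8, 10, 11, 14, 15}
S ∩ Qᶜ = {1, 2, 3, 6, 8, 14, 15}
(S ∩ Qᶜ) ∪ S = {1, 2, 3, 6, 8, 12, 13, 14, 15}
Q ∩ ((S ∩ Qᶜ) ∪ S) = {12, 13}
P ∩ R = {7, 12}
(Q ∩ ((S ∩ Qᶜ) ∪ S)) ∩ (P ∩ R) = {12}
((Q ∩ ((S ∩ Qᶜ) ∪ S)) ∩ (P ∩ R))ᶜ = {1, 2, 3, 4, 5, 6, 7, 8, 9, 10, 11, 13, 14, 15}
|((Q ∩ ((S ∩ Qᶜ) ∪ S)) ∩ (P ∩ R))ᶜ| = 14

14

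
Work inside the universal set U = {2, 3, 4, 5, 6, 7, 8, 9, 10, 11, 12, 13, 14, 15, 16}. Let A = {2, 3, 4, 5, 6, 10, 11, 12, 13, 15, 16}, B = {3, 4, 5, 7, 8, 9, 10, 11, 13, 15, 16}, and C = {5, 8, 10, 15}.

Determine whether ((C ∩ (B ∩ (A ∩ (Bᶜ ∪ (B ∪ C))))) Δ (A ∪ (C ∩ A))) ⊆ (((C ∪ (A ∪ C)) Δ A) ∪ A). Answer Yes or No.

Yes

Bᶜ = {2, 6, 12, 14}
B ∪ C = {3, 4, 5, 7, 8, 9, 10, 11, 13, 15, 16}
Bᶜ ∪ (B ∪ C) = {2, 3, 4, 5, 6, 7, 8, 9, 10, 11, 12, 13, 14, 15, 16}
A ∩ (Bᶜ ∪ (B ∪ C)) = {2, 3, 4, 5, 6, 10, 11, 12, 13, 15, 16}
B ∩ (A ∩ (Bᶜ ∪ (B ∪ C))) = {3, 4, 5, 10, 11, 13, 15, 16}
C ∩ (B ∩ (A ∩ (Bᶜ ∪ (B ∪ C)))) = {5, 10, 15}
C ∩ A = {5, 10, 15}
A ∪ (C ∩ A) = {2, 3, 4, 5, 6, 10, 11, 12, 13, 15, 16}
(C ∩ (B ∩ (A ∩ (Bᶜ ∪ (B ∪ C))))) Δ (A ∪ (C ∩ A)) = {2, 3, 4, 6, 11, 12, 13, 16}
A ∪ C = {2, 3, 4, 5, 6, 8, 10, 11, 12, 13, 15, 16}
C ∪ (A ∪ C) = {2, 3, 4, 5, 6, 8, 10, 11, 12, 13, 15, 16}
(C ∪ (A ∪ C)) Δ A = {8}
((C ∪ (A ∪ C)) Δ A) ∪ A = {2, 3, 4, 5, 6, 8, 10, 11, 12, 13, 15, 16}
Every element of {2, 3, 4, 6, 11, 12, 13, 16} is in {2, 3, 4, 5, 6, 8, 10, 11, 12, 13, 15, 16}, so (C ∩ (B ∩ (A ∩ (Bᶜ ∪ (B ∪ C))))) Δ (A ∪ (C ∩ A)) ⊆ ((C ∪ (A ∪ C)) Δ A) ∪ A.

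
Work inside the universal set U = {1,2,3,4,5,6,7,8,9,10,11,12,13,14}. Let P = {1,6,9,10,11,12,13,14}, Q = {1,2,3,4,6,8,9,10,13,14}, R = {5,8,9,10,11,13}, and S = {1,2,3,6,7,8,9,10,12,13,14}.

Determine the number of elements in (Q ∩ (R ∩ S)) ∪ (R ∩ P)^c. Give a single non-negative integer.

R ∩ S = {8,9,10,13}
Q ∩ (R ∩ S) = {8,9,10,13}
R ∩ P = {9,10,11,13}
(R ∩ P)^c = {1,2,3,4,5,6,7,8,12,14}
(Q ∩ (R ∩ S)) ∪ (R ∩ P)^c = {1,2,3,4,5,6,7,8,9,10,12,13,14}
|(Q ∩ (R ∩ S)) ∪ (R ∩ P)^c| = 13

13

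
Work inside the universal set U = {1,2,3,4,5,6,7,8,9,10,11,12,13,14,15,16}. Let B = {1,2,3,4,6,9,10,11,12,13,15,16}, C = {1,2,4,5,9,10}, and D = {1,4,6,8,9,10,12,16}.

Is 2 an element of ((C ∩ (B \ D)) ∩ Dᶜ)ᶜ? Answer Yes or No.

No

2 ∈ B and 2 ∉ D, so 2 ∈ B \ D
2 ∈ C and 2 ∈ (B \ D), so 2 ∈ C ∩ (B \ D)
2 ∉ D, so 2 ∈ Dᶜ
2 ∈ (C ∩ (B \ D)) and 2 ∈ Dᶜ, so 2 ∈ (C ∩ (B \ D)) ∩ Dᶜ
2 ∉ ((C ∩ (B \ D)) ∩ Dᶜ)ᶜ since 2 ∈ ((C ∩ (B \ D)) ∩ Dᶜ)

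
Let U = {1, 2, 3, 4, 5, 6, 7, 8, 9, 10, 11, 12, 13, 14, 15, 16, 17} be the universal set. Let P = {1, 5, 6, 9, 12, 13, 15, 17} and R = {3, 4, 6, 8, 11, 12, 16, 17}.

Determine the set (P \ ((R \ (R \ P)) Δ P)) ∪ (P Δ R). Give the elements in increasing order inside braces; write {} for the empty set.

{1, 3, 4, 5, 6, 8, 9, 11, 12, 13, 15, 16, 17}

R \ P = {3, 4, 8, 11, 16}
R \ (R \ P) = {6, 12, 17}
(R \ (R \ P)) Δ P = {1, 5, 9, 13, 15}
P \ ((R \ (R \ P)) Δ P) = {6, 12, 17}
P Δ R = {1, 3, 4, 5, 8, 9, 11, 13, 15, 16}
(P \ ((R \ (R \ P)) Δ P)) ∪ (P Δ R) = {1, 3, 4, 5, 6, 8, 9, 11, 12, 13, 15, 16, 17}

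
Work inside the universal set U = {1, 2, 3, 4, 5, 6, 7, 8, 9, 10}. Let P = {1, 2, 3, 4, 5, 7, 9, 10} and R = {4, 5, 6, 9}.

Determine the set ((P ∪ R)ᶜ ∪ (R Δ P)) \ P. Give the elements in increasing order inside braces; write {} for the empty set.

{6, 8}

P ∪ R = {1, 2, 3, 4, 5, 6, 7, 9, 10}
(P ∪ R)ᶜ = {8}
R Δ P = {1, 2, 3, 6, 7, 10}
(P ∪ R)ᶜ ∪ (R Δ P) = {1, 2, 3, 6, 7, 8, 10}
((P ∪ R)ᶜ ∪ (R Δ P)) \ P = {6, 8}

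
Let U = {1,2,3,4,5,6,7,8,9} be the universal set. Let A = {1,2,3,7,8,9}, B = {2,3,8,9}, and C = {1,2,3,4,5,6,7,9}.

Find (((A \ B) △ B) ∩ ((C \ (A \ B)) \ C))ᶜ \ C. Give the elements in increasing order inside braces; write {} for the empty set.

{8}

A \ B = {1,7}
(A \ B) △ B = {1,2,3,7,8,9}
C \ (A \ B) = {2,3,4,5,6,9}
(C \ (A \ B)) \ C = {}
((A \ B) △ B) ∩ ((C \ (A \ B)) \ C) = {}
(((A \ B) △ B) ∩ ((C \ (A \ B)) \ C))ᶜ = {1,2,3,4,5,6,7,8,9}
(((A \ B) △ B) ∩ ((C \ (A \ B)) \ C))ᶜ \ C = {8}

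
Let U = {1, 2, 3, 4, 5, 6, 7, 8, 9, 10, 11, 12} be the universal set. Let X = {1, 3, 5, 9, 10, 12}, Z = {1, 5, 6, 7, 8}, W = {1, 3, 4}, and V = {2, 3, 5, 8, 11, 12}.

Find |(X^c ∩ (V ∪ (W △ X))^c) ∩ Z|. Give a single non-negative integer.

X^c = {2, 4, 6, 7, 8, 11}
W △ X = {4, 5, 9, 10, 12}
V ∪ (W △ X) = {2, 3, 4, 5, 8, 9, 10, 11, 12}
(V ∪ (W △ X))^c = {1, 6, 7}
X^c ∩ (V ∪ (W △ X))^c = {6, 7}
(X^c ∩ (V ∪ (W △ X))^c) ∩ Z = {6, 7}
|(X^c ∩ (V ∪ (W △ X))^c) ∩ Z| = 2

2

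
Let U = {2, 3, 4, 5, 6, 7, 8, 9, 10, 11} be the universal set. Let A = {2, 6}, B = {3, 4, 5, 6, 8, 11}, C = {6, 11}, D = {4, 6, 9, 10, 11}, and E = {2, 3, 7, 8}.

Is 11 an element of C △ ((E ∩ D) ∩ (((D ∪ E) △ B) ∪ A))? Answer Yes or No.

11 ∉ E and 11 ∈ D, so 11 ∉ E ∩ D
11 ∈ D and 11 ∉ E, so 11 ∈ D ∪ E
11 ∈ (D ∪ E) and 11 ∈ B, so 11 ∉ (D ∪ E) △ B
11 ∉ ((D ∪ E) △ B) and 11 ∉ A, so 11 ∉ ((D ∪ E) △ B) ∪ A
11 ∉ (E ∩ D) and 11 ∉ (((D ∪ E) △ B) ∪ A), so 11 ∉ (E ∩ D) ∩ (((D ∪ E) △ B) ∪ A)
11 ∈ C and 11 ∉ ((E ∩ D) ∩ (((D ∪ E) △ B) ∪ A)), so 11 ∈ C △ ((E ∩ D) ∩ (((D ∪ E) △ B) ∪ A))

Yes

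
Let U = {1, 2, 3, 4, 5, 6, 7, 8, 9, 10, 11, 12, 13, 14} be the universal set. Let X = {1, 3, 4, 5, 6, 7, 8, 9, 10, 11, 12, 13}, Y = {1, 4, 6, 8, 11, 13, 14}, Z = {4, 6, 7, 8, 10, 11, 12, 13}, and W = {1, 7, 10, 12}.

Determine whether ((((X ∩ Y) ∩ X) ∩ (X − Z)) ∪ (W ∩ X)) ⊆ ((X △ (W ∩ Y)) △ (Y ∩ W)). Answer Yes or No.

Yes

X ∩ Y = {1, 4, 6, 8, 11, 13}
(X ∩ Y) ∩ X = {1, 4, 6, 8, 11, 13}
X − Z = {1, 3, 5, 9}
((X ∩ Y) ∩ X) ∩ (X − Z) = {1}
W ∩ X = {1, 7, 10, 12}
(((X ∩ Y) ∩ X) ∩ (X − Z)) ∪ (W ∩ X) = {1, 7, 10, 12}
W ∩ Y = {1}
X △ (W ∩ Y) = {3, 4, 5, 6, 7, 8, 9, 10, 11, 12, 13}
Y ∩ W = {1}
(X △ (W ∩ Y)) △ (Y ∩ W) = {1, 3, 4, 5, 6, 7, 8, 9, 10, 11, 12, 13}
Every element of {1, 7, 10, 12} is in {1, 3, 4, 5, 6, 7, 8, 9, 10, 11, 12, 13}, so (((X ∩ Y) ∩ X) ∩ (X − Z)) ∪ (W ∩ X) ⊆ (X △ (W ∩ Y)) △ (Y ∩ W).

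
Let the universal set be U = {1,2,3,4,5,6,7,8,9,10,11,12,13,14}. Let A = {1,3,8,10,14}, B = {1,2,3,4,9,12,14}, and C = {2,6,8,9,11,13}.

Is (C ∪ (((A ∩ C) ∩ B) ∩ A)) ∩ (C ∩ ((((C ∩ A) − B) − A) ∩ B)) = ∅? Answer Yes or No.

Yes

A ∩ C = {8}
(A ∩ C) ∩ B = {}
((A ∩ C) ∩ B) ∩ A = {}
C ∪ (((A ∩ C) ∩ B) ∩ A) = {2,6,8,9,11,13}
C ∩ A = {8}
(C ∩ A) − B = {8}
((C ∩ A) − B) − A = {}
(((C ∩ A) − B) − A) ∩ B = {}
C ∩ ((((C ∩ A) − B) − A) ∩ B) = {}
{2,6,8,9,11,13} and {} share no elements.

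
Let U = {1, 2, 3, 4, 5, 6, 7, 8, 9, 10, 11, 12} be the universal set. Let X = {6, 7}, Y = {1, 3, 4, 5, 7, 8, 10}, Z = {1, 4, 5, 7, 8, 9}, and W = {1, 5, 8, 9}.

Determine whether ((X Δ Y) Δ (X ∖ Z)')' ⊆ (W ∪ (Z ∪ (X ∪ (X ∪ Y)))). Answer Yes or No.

X Δ Y = {1, 3, 4, 5, 6, 8, 10}
X ∖ Z = {6}
(X ∖ Z)' = {1, 2, 3, 4, 5, 7, 8, 9, 10, 11, 12}
(X Δ Y) Δ (X ∖ Z)' = {2, 6, 7, 9, 11, 12}
((X Δ Y) Δ (X ∖ Z)')' = {1, 3, 4, 5, 8, 10}
X ∪ Y = {1, 3, 4, 5, 6, 7, 8, 10}
X ∪ (X ∪ Y) = {1, 3, 4, 5, 6, 7, 8, 10}
Z ∪ (X ∪ (X ∪ Y)) = {1, 3, 4, 5, 6, 7, 8, 9, 10}
W ∪ (Z ∪ (X ∪ (X ∪ Y))) = {1, 3, 4, 5, 6, 7, 8, 9, 10}
Every element of {1, 3, 4, 5, 8, 10} is in {1, 3, 4, 5, 6, 7, 8, 9, 10}, so ((X Δ Y) Δ (X ∖ Z)')' ⊆ W ∪ (Z ∪ (X ∪ (X ∪ Y))).

Yes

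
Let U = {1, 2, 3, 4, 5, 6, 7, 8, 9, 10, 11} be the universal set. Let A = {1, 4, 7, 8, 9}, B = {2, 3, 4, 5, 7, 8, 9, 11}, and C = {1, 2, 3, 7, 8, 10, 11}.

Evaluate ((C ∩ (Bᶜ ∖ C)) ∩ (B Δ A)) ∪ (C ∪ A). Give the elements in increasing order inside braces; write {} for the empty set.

Bᶜ = {1, 6, 10}
Bᶜ ∖ C = {6}
C ∩ (Bᶜ ∖ C) = {}
B Δ A = {1, 2, 3, 5, 11}
(C ∩ (Bᶜ ∖ C)) ∩ (B Δ A) = {}
C ∪ A = {1, 2, 3, 4, 7, 8, 9, 10, 11}
((C ∩ (Bᶜ ∖ C)) ∩ (B Δ A)) ∪ (C ∪ A) = {1, 2, 3, 4, 7, 8, 9, 10, 11}

{1, 2, 3, 4, 7, 8, 9, 10, 11}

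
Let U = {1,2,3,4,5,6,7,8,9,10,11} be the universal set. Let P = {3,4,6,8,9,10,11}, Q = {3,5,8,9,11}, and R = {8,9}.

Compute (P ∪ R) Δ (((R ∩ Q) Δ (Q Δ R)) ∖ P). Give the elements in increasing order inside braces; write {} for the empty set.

{3,4,5,6,8,9,10,11}

P ∪ R = {3,4,6,8,9,10,11}
R ∩ Q = {8,9}
Q Δ R = {3,5,11}
(R ∩ Q) Δ (Q Δ R) = {3,5,8,9,11}
((R ∩ Q) Δ (Q Δ R)) ∖ P = {5}
(P ∪ R) Δ (((R ∩ Q) Δ (Q Δ R)) ∖ P) = {3,4,5,6,8,9,10,11}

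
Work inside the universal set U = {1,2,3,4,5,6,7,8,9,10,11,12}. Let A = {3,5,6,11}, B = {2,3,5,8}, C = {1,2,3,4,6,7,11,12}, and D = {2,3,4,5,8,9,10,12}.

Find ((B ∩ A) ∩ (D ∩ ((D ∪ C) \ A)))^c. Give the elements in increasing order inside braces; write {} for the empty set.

{1,2,3,4,5,6,7,8,9,10,11,12}

B ∩ A = {3,5}
D ∪ C = {1,2,3,4,5,6,7,8,9,10,11,12}
(D ∪ C) \ A = {1,2,4,7,8,9,10,12}
D ∩ ((D ∪ C) \ A) = {2,4,8,9,10,12}
(B ∩ A) ∩ (D ∩ ((D ∪ C) \ A)) = {}
((B ∩ A) ∩ (D ∩ ((D ∪ C) \ A)))^c = {1,2,3,4,5,6,7,8,9,10,11,12}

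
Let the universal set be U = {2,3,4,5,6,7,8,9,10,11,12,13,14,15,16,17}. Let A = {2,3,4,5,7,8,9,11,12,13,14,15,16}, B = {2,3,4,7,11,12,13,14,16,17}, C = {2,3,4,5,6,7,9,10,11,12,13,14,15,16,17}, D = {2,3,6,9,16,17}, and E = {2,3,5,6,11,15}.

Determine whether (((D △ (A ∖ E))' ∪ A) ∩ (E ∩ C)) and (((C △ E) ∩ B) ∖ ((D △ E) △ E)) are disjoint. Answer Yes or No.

Yes

A ∖ E = {4,7,8,9,12,13,14,16}
D △ (A ∖ E) = {2,3,4,6,7,8,12,13,14,17}
(D △ (A ∖ E))' = {5,9,10,11,15,16}
(D △ (A ∖ E))' ∪ A = {2,3,4,5,7,8,9,10,11,12,13,14,15,16}
E ∩ C = {2,3,5,6,11,15}
((D △ (A ∖ E))' ∪ A) ∩ (E ∩ C) = {2,3,5,11,15}
C △ E = {4,7,9,10,12,13,14,16,17}
(C △ E) ∩ B = {4,7,12,13,14,16,17}
D △ E = {5,9,11,15,16,17}
(D △ E) △ E = {2,3,6,9,16,17}
((C △ E) ∩ B) ∖ ((D △ E) △ E) = {4,7,12,13,14}
{2,3,5,11,15} and {4,7,12,13,14} share no elements.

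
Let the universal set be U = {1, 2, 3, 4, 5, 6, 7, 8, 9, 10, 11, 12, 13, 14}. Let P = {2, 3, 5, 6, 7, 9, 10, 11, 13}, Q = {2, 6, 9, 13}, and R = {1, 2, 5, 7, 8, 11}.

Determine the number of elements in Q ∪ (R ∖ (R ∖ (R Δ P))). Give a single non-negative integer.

R Δ P = {1, 3, 6, 8, 9, 10, 13}
R ∖ (R Δ P) = {2, 5, 7, 11}
R ∖ (R ∖ (R Δ P)) = {1, 8}
Q ∪ (R ∖ (R ∖ (R Δ P))) = {1, 2, 6, 8, 9, 13}
|Q ∪ (R ∖ (R ∖ (R Δ P)))| = 6

6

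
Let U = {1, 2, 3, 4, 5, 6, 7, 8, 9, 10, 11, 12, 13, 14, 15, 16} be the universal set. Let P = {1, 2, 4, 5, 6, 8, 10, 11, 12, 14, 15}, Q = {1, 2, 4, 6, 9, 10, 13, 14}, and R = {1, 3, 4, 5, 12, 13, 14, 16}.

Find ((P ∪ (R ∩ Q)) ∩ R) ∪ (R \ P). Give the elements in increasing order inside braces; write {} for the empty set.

{1, 3, 4, 5, 12, 13, 14, 16}

R ∩ Q = {1, 4, 13, 14}
P ∪ (R ∩ Q) = {1, 2, 4, 5, 6, 8, 10, 11, 12, 13, 14, 15}
(P ∪ (R ∩ Q)) ∩ R = {1, 4, 5, 12, 13, 14}
R \ P = {3, 13, 16}
((P ∪ (R ∩ Q)) ∩ R) ∪ (R \ P) = {1, 3, 4, 5, 12, 13, 14, 16}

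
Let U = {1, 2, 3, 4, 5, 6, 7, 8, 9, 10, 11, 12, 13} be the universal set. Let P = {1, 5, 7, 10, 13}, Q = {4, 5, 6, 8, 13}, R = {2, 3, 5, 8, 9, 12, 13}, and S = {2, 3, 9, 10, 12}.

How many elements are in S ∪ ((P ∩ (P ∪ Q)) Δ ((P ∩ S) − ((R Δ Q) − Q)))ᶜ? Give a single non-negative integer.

P ∪ Q = {1, 4, 5, 6, 7, 8, 10, 13}
P ∩ (P ∪ Q) = {1, 5, 7, 10, 13}
P ∩ S = {10}
R Δ Q = {2, 3, 4, 6, 9, 12}
(R Δ Q) − Q = {2, 3, 9, 12}
(P ∩ S) − ((R Δ Q) − Q) = {10}
(P ∩ (P ∪ Q)) Δ ((P ∩ S) − ((R Δ Q) − Q)) = {1, 5, 7, 13}
((P ∩ (P ∪ Q)) Δ ((P ∩ S) − ((R Δ Q) − Q)))ᶜ = {2, 3, 4, 6, 8, 9, 10, 11, 12}
S ∪ ((P ∩ (P ∪ Q)) Δ ((P ∩ S) − ((R Δ Q) − Q)))ᶜ = {2, 3, 4, 6, 8, 9, 10, 11, 12}
|S ∪ ((P ∩ (P ∪ Q)) Δ ((P ∩ S) − ((R Δ Q) − Q)))ᶜ| = 9

9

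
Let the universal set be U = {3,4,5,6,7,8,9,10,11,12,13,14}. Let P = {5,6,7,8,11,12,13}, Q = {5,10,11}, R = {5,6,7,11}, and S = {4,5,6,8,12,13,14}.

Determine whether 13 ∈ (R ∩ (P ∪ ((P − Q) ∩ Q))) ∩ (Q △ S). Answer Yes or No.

13 ∈ P and 13 ∉ Q, so 13 ∈ P − Q
13 ∈ (P − Q) and 13 ∉ Q, so 13 ∉ (P − Q) ∩ Q
13 ∈ P and 13 ∉ ((P − Q) ∩ Q), so 13 ∈ P ∪ ((P − Q) ∩ Q)
13 ∉ R and 13 ∈ (P ∪ ((P − Q) ∩ Q)), so 13 ∉ R ∩ (P ∪ ((P − Q) ∩ Q))
13 ∉ Q and 13 ∈ S, so 13 ∈ Q △ S
13 ∉ (R ∩ (P ∪ ((P − Q) ∩ Q))) and 13 ∈ (Q △ S), so 13 ∉ (R ∩ (P ∪ ((P − Q) ∩ Q))) ∩ (Q △ S)

No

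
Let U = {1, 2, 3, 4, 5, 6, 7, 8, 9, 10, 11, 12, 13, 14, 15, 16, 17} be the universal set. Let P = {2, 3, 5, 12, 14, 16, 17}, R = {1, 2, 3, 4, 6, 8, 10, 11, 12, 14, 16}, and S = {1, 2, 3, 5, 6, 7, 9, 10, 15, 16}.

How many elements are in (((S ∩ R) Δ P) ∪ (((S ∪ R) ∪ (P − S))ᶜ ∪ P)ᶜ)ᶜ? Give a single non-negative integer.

4

S ∩ R = {1, 2, 3, 6, 10, 16}
(S ∩ R) Δ P = {1, 5, 6, 10, 12, 14, 17}
S ∪ R = {1, 2, 3, 4, 5, 6, 7, 8, 9, 10, 11, 12, 14, 15, 16}
P − S = {12, 14, 17}
(S ∪ R) ∪ (P − S) = {1, 2, 3, 4, 5, 6, 7, 8, 9, 10, 11, 12, 14, 15, 16, 17}
((S ∪ R) ∪ (P − S))ᶜ = {13}
((S ∪ R) ∪ (P − S))ᶜ ∪ P = {2, 3, 5, 12, 13, 14, 16, 17}
(((S ∪ R) ∪ (P − S))ᶜ ∪ P)ᶜ = {1, 4, 6, 7, 8, 9, 10, 11, 15}
((S ∩ R) Δ P) ∪ (((S ∪ R) ∪ (P − S))ᶜ ∪ P)ᶜ = {1, 4, 5, 6, 7, 8, 9, 10, 11, 12, 14, 15, 17}
(((S ∩ R) Δ P) ∪ (((S ∪ R) ∪ (P − S))ᶜ ∪ P)ᶜ)ᶜ = {2, 3, 13, 16}
|(((S ∩ R) Δ P) ∪ (((S ∪ R) ∪ (P − S))ᶜ ∪ P)ᶜ)ᶜ| = 4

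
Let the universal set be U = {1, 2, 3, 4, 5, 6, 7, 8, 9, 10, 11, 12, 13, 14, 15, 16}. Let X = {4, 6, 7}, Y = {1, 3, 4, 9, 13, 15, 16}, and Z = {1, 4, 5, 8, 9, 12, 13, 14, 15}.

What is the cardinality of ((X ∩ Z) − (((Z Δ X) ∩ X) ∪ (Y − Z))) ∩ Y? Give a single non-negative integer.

X ∩ Z = {4}
Z Δ X = {1, 5, 6, 7, 8, 9, 12, 13, 14, 15}
(Z Δ X) ∩ X = {6, 7}
Y − Z = {3, 16}
((Z Δ X) ∩ X) ∪ (Y − Z) = {3, 6, 7, 16}
(X ∩ Z) − (((Z Δ X) ∩ X) ∪ (Y − Z)) = {4}
((X ∩ Z) − (((Z Δ X) ∩ X) ∪ (Y − Z))) ∩ Y = {4}
|((X ∩ Z) − (((Z Δ X) ∩ X) ∪ (Y − Z))) ∩ Y| = 1

1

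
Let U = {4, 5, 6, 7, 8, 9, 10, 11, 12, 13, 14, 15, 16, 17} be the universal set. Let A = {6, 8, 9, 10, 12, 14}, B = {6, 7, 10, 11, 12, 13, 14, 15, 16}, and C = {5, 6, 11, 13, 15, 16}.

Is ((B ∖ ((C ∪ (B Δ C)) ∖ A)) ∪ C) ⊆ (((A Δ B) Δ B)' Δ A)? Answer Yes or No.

B Δ C = {5, 7, 10, 12, 14}
C ∪ (B Δ C) = {5, 6, 7, 10, 11, 12, 13, 14, 15, 16}
(C ∪ (B Δ C)) ∖ A = {5, 7, 11, 13, 15, 16}
B ∖ ((C ∪ (B Δ C)) ∖ A) = {6, 10, 12, 14}
(B ∖ ((C ∪ (B Δ C)) ∖ A)) ∪ C = {5, 6, 10, 11, 12, 13, 14, 15, 16}
A Δ B = {7, 8, 9, 11, 13, 15, 16}
(A Δ B) Δ B = {6, 8, 9, 10, 12, 14}
((A Δ B) Δ B)' = {4, 5, 7, 11, 13, 15, 16, 17}
((A Δ B) Δ B)' Δ A = {4, 5, 6, 7, 8, 9, 10, 11, 12, 13, 14, 15, 16, 17}
Every element of {5, 6, 10, 11, 12, 13, 14, 15, 16} is in {4, 5, 6, 7, 8, 9, 10, 11, 12, 13, 14, 15, 16, 17}, so (B ∖ ((C ∪ (B Δ C)) ∖ A)) ∪ C ⊆ ((A Δ B) Δ B)' Δ A.

Yes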